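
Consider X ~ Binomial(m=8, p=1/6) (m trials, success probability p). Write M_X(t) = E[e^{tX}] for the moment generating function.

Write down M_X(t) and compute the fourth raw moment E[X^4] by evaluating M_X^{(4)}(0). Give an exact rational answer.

E[X^4] = M′′′′(0) = 617/27

M_X(t) = (e^(t)/6 + 5/6)^8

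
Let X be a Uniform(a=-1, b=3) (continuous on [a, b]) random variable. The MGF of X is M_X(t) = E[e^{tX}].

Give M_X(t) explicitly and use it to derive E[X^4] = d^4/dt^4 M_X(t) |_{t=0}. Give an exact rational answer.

M_X(t) = (e^(3*t) - e^(-t))/(4*t)
M′(t) = (3*t*e^(4*t) + t - e^(4*t) + 1)*e^(-t)/(4*t^2)
M′′(t) = (9*t^2*e^(4*t) - t^2 - 6*t*e^(4*t) - 2*t + 2*e^(4*t) - 2)*e^(-t)/(4*t^3)
M′′′(t) = (27*t^3*e^(4*t) + t^3 - 27*t^2*e^(4*t) + 3*t^2 + 18*t*e^(4*t) + 6*t - 6*e^(4*t) + 6)*e^(-t)/(4*t^4)
M′′′′(t) = (81*t^4*e^(4*t) - t^4 - 108*t^3*e^(4*t) - 4*t^3 + 108*t^2*e^(4*t) - 12*t^2 - 72*t*e^(4*t) - 24*t + 24*e^(4*t) - 24)*e^(-t)/(4*t^5)

E[X^4] = M′′′′(0) = 61/5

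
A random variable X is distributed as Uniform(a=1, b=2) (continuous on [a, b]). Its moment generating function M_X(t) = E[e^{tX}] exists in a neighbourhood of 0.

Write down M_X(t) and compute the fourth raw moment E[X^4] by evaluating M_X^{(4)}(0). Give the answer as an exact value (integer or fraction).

E[X^4] = M′′′′(0) = 31/5

M_X(t) = (e^(2*t) - e^(t))/t
M′(t) = (2*t*e^(2*t) - t*e^(t) - e^(2*t) + e^(t))/t^2
M′′(t) = (4*t^2*e^(2*t) - t^2*e^(t) - 4*t*e^(2*t) + 2*t*e^(t) + 2*e^(2*t) - 2*e^(t))/t^3
M′′′(t) = (8*t^3*e^(2*t) - t^3*e^(t) - 12*t^2*e^(2*t) + 3*t^2*e^(t) + 12*t*e^(2*t) - 6*t*e^(t) - 6*e^(2*t) + 6*e^(t))/t^4
M′′′′(t) = (16*t^4*e^(2*t) - t^4*e^(t) - 32*t^3*e^(2*t) + 4*t^3*e^(t) + 48*t^2*e^(2*t) - 12*t^2*e^(t) - 48*t*e^(2*t) + 24*t*e^(t) + 24*e^(2*t) - 24*e^(t))/t^5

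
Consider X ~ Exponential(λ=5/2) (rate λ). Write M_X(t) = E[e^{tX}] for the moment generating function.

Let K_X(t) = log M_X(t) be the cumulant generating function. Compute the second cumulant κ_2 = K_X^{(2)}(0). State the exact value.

M_X(t) = 5/(2*(5/2 - t))
K_X(t) = log M_X(t) = -log(5/2 - t) - log(2) + log(5)
K^(2)(t) = 4/(4*t^2 - 20*t + 25)

κ_2 = K^(2)(0) = 4/25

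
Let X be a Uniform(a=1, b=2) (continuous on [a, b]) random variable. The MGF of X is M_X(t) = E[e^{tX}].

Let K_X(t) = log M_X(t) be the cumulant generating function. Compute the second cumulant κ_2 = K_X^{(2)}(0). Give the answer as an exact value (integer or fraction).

κ_2 = d^2K/dt^2 |_{t=0} = 1/12

M_X(t) = (e^(2*t) - e^(t))/t
K_X(t) = log M_X(t) = -log(t) + log(e^(2*t) - e^(t))
dK/dt = (2*t*e^(t) - t - e^(t) + 1)/(t*e^(t) - t)
d^2K/dt^2 = (-t^2*e^(t) + e^(2*t) - 2*e^(t) + 1)/(t^2*e^(2*t) - 2*t^2*e^(t) + t^2)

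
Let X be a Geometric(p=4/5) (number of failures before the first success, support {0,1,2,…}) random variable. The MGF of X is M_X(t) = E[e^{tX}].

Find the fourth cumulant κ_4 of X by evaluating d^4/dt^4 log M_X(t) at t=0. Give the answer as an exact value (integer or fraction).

κ_4 = K′′′′(0) = 115/128

M_X(t) = 4/(5*(1 - e^(t)/5))
K_X(t) = log M_X(t) = -log(1 - e^(t)/5) - log(5) + 2*log(2)
K′(t) = -e^(t)/(e^(t) - 5)
K′′(t) = 5*e^(t)/(e^(2*t) - 10*e^(t) + 25)
K′′′(t) = (-5*e^(2*t) - 25*e^(t))/(e^(3*t) - 15*e^(2*t) + 75*e^(t) - 125)
K′′′′(t) = (5*e^(3*t) + 100*e^(2*t) + 125*e^(t))/(e^(4*t) - 20*e^(3*t) + 150*e^(2*t) - 500*e^(t) + 625)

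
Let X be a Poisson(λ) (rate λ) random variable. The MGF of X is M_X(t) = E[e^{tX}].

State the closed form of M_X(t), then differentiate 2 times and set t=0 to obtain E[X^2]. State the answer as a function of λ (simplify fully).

E[X^2] = d^2M/dt^2 |_{t=0} = λ*(λ + 1)

M_X(t) = e^(λ*(e^(t) - 1))
dM/dt = λ*e^(-λ)*e^(t)*e^(λ*e^(t))
d^2M/dt^2 = (λ^2*e^(2*t)*e^(λ*e^(t)) + λ*e^(t)*e^(λ*e^(t)))*e^(-λ)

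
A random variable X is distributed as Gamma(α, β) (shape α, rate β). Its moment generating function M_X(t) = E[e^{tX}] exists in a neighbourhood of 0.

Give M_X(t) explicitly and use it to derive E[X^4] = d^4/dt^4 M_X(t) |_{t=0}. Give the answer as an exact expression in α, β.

E[X^4] = d^4M/dt^4 |_{t=0} = α*(α^3 + 6*α^2 + 11*α + 6)/β^4

M_X(t) = (β/(β - t))^α
dM/dt = -α*β^α*(1/(β - t))^α/(-β + t)
d^2M/dt^2 = (α^2*β^α*(1/(β - t))^α + α*β^α*(1/(β - t))^α)/(β^2 - 2*β*t + t^2)
d^3M/dt^3 = (-α^3*β^α*(1/(β - t))^α - 3*α^2*β^α*(1/(β - t))^α - 2*α*β^α*(1/(β - t))^α)/(-β^3 + 3*β^2*t - 3*β*t^2 + t^3)
d^4M/dt^4 = (α^4*β^α*(1/(β - t))^α + 6*α^3*β^α*(1/(β - t))^α + 11*α^2*β^α*(1/(β - t))^α + 6*α*β^α*(1/(β - t))^α)/(β^4 - 4*β^3*t + 6*β^2*t^2 - 4*β*t^3 + t^4)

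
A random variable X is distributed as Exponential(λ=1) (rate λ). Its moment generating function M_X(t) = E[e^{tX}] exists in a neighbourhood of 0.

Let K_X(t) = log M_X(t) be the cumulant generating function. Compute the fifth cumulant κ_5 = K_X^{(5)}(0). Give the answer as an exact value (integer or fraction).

M_X(t) = 1/(1 - t)
K_X(t) = log M_X(t) = -log(1 - t)
D^5[K](t) = -24/(t^5 - 5*t^4 + 10*t^3 - 10*t^2 + 5*t - 1)

κ_5 = D^5[K](0) = 24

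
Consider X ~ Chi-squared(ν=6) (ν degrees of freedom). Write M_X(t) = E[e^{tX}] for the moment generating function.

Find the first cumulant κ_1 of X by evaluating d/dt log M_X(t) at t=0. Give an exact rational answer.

κ_1 = K′(0) = 6

M_X(t) = (1 - 2*t)^(-3)
K_X(t) = log M_X(t) = -3*log(1 - 2*t)
K′(t) = -6/(2*t - 1)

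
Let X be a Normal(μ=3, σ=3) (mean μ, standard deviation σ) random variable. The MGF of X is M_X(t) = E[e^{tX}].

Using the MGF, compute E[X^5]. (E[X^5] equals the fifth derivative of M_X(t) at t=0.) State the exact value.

M_X(t) = e^(9*t^2/2 + 3*t)
dM/dt = 9*t*e^(3*t)*e^(9*t^2/2) + 3*e^(3*t)*e^(9*t^2/2)
d^2M/dt^2 = 81*t^2*e^(3*t)*e^(9*t^2/2) + 54*t*e^(3*t)*e^(9*t^2/2) + 18*e^(3*t)*e^(9*t^2/2)
d^3M/dt^3 = 729*t^3*e^(3*t)*e^(9*t^2/2) + 729*t^2*e^(3*t)*e^(9*t^2/2) + 486*t*e^(3*t)*e^(9*t^2/2) + 108*e^(3*t)*e^(9*t^2/2)
d^4M/dt^4 = 6561*t^4*e^(3*t)*e^(9*t^2/2) + 8748*t^3*e^(3*t)*e^(9*t^2/2) + 8748*t^2*e^(3*t)*e^(9*t^2/2) + 3888*t*e^(3*t)*e^(9*t^2/2) + 810*e^(3*t)*e^(9*t^2/2)

E[X^5] = d^5M/dt^5 |_{t=0} = 6318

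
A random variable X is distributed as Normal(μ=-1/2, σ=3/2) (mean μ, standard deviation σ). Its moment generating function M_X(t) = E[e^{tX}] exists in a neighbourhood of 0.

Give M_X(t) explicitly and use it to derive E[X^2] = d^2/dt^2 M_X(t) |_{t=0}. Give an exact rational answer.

M_X(t) = e^(9*t^2/8 - t/2)
D^2[M](t) = (81*t^2*e^(9*t^2/8) - 36*t*e^(9*t^2/8) + 40*e^(9*t^2/8))*e^(-t/2)/16

E[X^2] = D^2[M](0) = 5/2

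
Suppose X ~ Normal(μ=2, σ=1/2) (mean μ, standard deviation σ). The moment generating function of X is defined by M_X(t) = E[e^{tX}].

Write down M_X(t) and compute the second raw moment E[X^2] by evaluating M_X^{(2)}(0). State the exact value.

E[X^2] = M′′(0) = 17/4

M_X(t) = e^(t^2/8 + 2*t)
M′(t) = t*e^(2*t)*e^(t^2/8)/4 + 2*e^(2*t)*e^(t^2/8)
M′′(t) = t^2*e^(2*t)*e^(t^2/8)/16 + t*e^(2*t)*e^(t^2/8) + 17*e^(2*t)*e^(t^2/8)/4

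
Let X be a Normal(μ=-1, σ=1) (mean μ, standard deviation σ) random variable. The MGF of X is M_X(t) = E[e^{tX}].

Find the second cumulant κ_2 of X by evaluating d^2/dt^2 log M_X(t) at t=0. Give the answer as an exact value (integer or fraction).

κ_2 = d^2K/dt^2 |_{t=0} = 1

M_X(t) = e^(t^2/2 - t)
K_X(t) = log M_X(t) = t^2/2 - t
dK/dt = t - 1
d^2K/dt^2 = 1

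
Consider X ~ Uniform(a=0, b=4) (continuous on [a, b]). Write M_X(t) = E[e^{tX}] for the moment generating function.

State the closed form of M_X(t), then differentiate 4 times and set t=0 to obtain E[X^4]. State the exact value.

M_X(t) = (e^(4*t) - 1)/(4*t)
dM/dt = (4*t*e^(4*t) - e^(4*t) + 1)/(4*t^2)
d^2M/dt^2 = (8*t^2*e^(4*t) - 4*t*e^(4*t) + e^(4*t) - 1)/(2*t^3)
d^3M/dt^3 = (32*t^3*e^(4*t) - 24*t^2*e^(4*t) + 12*t*e^(4*t) - 3*e^(4*t) + 3)/(2*t^4)
d^4M/dt^4 = (64*t^4*e^(4*t) - 64*t^3*e^(4*t) + 48*t^2*e^(4*t) - 24*t*e^(4*t) + 6*e^(4*t) - 6)/t^5

E[X^4] = d^4M/dt^4 |_{t=0} = 256/5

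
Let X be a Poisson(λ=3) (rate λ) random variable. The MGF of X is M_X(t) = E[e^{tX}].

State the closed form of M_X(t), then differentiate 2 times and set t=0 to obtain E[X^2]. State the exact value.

E[X^2] = d^2M/dt^2 |_{t=0} = 12

M_X(t) = e^(3*e^(t) - 3)
dM/dt = 3*e^(-3)*e^(t)*e^(3*e^(t))
d^2M/dt^2 = (9*e^(2*t)*e^(3*e^(t)) + 3*e^(t)*e^(3*e^(t)))*e^(-3)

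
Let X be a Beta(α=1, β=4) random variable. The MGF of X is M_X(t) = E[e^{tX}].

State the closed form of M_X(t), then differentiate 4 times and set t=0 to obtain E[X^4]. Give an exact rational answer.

M_X(t) = ₁F₁(1; 5; t)
D^4[M](t) = ₁F₁(5; 9; t)/70

E[X^4] = D^4[M](0) = 1/70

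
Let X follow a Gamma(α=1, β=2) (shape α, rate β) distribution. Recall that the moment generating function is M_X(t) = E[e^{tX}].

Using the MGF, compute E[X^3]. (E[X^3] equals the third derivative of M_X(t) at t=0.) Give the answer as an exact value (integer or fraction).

E[X^3] = d^3M/dt^3 |_{t=0} = 3/4

M_X(t) = 2/(2 - t)
dM/dt = 2/(t^2 - 4*t + 4)
d^2M/dt^2 = -4/(t^3 - 6*t^2 + 12*t - 8)
d^3M/dt^3 = 12/(t^4 - 8*t^3 + 24*t^2 - 32*t + 16)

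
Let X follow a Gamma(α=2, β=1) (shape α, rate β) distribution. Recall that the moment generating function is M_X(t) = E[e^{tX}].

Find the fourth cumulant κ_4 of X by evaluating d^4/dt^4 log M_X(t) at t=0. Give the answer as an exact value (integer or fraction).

κ_4 = K′′′′(0) = 12

M_X(t) = (1 - t)^(-2)
K_X(t) = log M_X(t) = -2*log(1 - t)
K′(t) = -2/(t - 1)
K′′(t) = 2/(t^2 - 2*t + 1)
K′′′(t) = -4/(t^3 - 3*t^2 + 3*t - 1)
K′′′′(t) = 12/(t^4 - 4*t^3 + 6*t^2 - 4*t + 1)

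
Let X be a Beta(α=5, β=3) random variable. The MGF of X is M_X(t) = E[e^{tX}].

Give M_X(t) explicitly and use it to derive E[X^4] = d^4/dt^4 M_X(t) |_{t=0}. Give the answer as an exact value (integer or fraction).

E[X^4] = D^4[M](0) = 7/33

M_X(t) = ₁F₁(5; 8; t)
D^4[M](t) = 7*₁F₁(9; 12; t)/33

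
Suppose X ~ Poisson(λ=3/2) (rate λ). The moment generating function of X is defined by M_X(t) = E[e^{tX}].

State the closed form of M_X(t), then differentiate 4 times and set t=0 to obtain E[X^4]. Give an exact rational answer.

E[X^4] = M^(4)(0) = 681/16

M_X(t) = e^(3*e^(t)/2 - 3/2)
M^(4)(t) = (81*e^(4*t)*e^(3*e^(t)/2) + 324*e^(3*t)*e^(3*e^(t)/2) + 252*e^(2*t)*e^(3*e^(t)/2) + 24*e^(t)*e^(3*e^(t)/2))*e^(-3/2)/16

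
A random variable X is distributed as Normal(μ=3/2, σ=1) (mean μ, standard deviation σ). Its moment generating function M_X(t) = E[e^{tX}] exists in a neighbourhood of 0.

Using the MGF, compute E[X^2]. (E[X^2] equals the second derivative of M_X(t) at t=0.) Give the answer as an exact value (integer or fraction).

E[X^2] = d^2M/dt^2 |_{t=0} = 13/4

M_X(t) = e^(t^2/2 + 3*t/2)
dM/dt = t*e^(3*t/2)*e^(t^2/2) + 3*e^(3*t/2)*e^(t^2/2)/2
d^2M/dt^2 = t^2*e^(3*t/2)*e^(t^2/2) + 3*t*e^(3*t/2)*e^(t^2/2) + 13*e^(3*t/2)*e^(t^2/2)/4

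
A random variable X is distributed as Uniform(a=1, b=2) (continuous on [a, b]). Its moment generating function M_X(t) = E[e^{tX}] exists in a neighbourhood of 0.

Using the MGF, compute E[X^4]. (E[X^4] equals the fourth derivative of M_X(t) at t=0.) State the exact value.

E[X^4] = M′′′′(0) = 31/5

M_X(t) = (e^(2*t) - e^(t))/t
M′(t) = (2*t*e^(2*t) - t*e^(t) - e^(2*t) + e^(t))/t^2
M′′(t) = (4*t^2*e^(2*t) - t^2*e^(t) - 4*t*e^(2*t) + 2*t*e^(t) + 2*e^(2*t) - 2*e^(t))/t^3
M′′′(t) = (8*t^3*e^(2*t) - t^3*e^(t) - 12*t^2*e^(2*t) + 3*t^2*e^(t) + 12*t*e^(2*t) - 6*t*e^(t) - 6*e^(2*t) + 6*e^(t))/t^4
M′′′′(t) = (16*t^4*e^(2*t) - t^4*e^(t) - 32*t^3*e^(2*t) + 4*t^3*e^(t) + 48*t^2*e^(2*t) - 12*t^2*e^(t) - 48*t*e^(2*t) + 24*t*e^(t) + 24*e^(2*t) - 24*e^(t))/t^5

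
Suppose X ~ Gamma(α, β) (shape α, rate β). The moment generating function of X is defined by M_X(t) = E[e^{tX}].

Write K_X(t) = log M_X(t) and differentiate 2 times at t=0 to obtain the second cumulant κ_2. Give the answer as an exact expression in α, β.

M_X(t) = (β/(β - t))^α
K_X(t) = log M_X(t) = α*(log(β) - log(β - t))
K′(t) = -α/(-β + t)
K′′(t) = α/(β^2 - 2*β*t + t^2)

κ_2 = K′′(0) = α/β^2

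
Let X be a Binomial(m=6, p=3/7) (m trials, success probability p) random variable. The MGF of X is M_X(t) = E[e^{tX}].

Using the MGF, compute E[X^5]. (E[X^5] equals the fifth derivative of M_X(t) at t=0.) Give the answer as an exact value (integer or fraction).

E[X^5] = d^5M/dt^5 |_{t=0} = 7617528/16807

M_X(t) = (3*e^(t)/7 + 4/7)^6
dM/dt = 4374*e^(6*t)/117649 + 29160*e^(5*t)/117649 + 77760*e^(4*t)/117649 + 103680*e^(3*t)/117649 + 69120*e^(2*t)/117649 + 18432*e^(t)/117649
d^2M/dt^2 = 26244*e^(6*t)/117649 + 145800*e^(5*t)/117649 + 311040*e^(4*t)/117649 + 311040*e^(3*t)/117649 + 138240*e^(2*t)/117649 + 18432*e^(t)/117649
d^3M/dt^3 = 157464*e^(6*t)/117649 + 729000*e^(5*t)/117649 + 1244160*e^(4*t)/117649 + 933120*e^(3*t)/117649 + 276480*e^(2*t)/117649 + 18432*e^(t)/117649
d^4M/dt^4 = 944784*e^(6*t)/117649 + 3645000*e^(5*t)/117649 + 4976640*e^(4*t)/117649 + 2799360*e^(3*t)/117649 + 552960*e^(2*t)/117649 + 18432*e^(t)/117649
d^5M/dt^5 = 5668704*e^(6*t)/117649 + 18225000*e^(5*t)/117649 + 19906560*e^(4*t)/117649 + 8398080*e^(3*t)/117649 + 1105920*e^(2*t)/117649 + 18432*e^(t)/117649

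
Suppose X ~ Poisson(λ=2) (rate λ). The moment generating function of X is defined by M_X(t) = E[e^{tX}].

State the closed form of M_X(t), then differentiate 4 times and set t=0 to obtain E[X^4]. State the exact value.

E[X^4] = M^(4)(0) = 94

M_X(t) = e^(2*e^(t) - 2)
M^(4)(t) = (16*e^(4*t)*e^(2*e^(t)) + 48*e^(3*t)*e^(2*e^(t)) + 28*e^(2*t)*e^(2*e^(t)) + 2*e^(t)*e^(2*e^(t)))*e^(-2)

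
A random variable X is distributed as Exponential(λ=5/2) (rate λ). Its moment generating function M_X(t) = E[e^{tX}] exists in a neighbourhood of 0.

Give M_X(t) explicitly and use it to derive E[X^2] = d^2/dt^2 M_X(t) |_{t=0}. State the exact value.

E[X^2] = d^2M/dt^2 |_{t=0} = 8/25

M_X(t) = 5/(2*(5/2 - t))
dM/dt = 10/(4*t^2 - 20*t + 25)
d^2M/dt^2 = -40/(8*t^3 - 60*t^2 + 150*t - 125)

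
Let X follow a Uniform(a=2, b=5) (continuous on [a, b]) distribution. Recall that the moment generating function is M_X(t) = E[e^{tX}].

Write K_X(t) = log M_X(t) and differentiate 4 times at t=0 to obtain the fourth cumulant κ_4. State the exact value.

M_X(t) = (e^(5*t) - e^(2*t))/(3*t)
K_X(t) = log M_X(t) = -log(t) + log(e^(5*t) - e^(2*t)) - log(3)
dK/dt = (5*t*e^(3*t) - 2*t - e^(3*t) + 1)/(t*e^(3*t) - t)
d^2K/dt^2 = (-9*t^2*e^(3*t) + e^(6*t) - 2*e^(3*t) + 1)/(t^2*e^(6*t) - 2*t^2*e^(3*t) + t^2)
d^3K/dt^3 = (27*t^3*e^(6*t) + 27*t^3*e^(3*t) - 2*e^(9*t) + 6*e^(6*t) - 6*e^(3*t) + 2)/(t^3*e^(9*t) - 3*t^3*e^(6*t) + 3*t^3*e^(3*t) - t^3)

κ_4 = d^4K/dt^4 |_{t=0} = -27/40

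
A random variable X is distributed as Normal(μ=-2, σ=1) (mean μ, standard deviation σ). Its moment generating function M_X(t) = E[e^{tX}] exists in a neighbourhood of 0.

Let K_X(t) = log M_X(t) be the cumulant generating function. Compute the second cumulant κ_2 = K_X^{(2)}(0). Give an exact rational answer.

κ_2 = D^2[K](0) = 1

M_X(t) = e^(t^2/2 - 2*t)
K_X(t) = log M_X(t) = t^2/2 - 2*t
D^2[K](t) = 1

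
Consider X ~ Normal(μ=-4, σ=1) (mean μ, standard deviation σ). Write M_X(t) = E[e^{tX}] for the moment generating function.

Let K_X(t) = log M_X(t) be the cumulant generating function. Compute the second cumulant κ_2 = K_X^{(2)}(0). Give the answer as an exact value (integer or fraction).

M_X(t) = e^(t^2/2 - 4*t)
K_X(t) = log M_X(t) = t^2/2 - 4*t
K^(2)(t) = 1

κ_2 = K^(2)(0) = 1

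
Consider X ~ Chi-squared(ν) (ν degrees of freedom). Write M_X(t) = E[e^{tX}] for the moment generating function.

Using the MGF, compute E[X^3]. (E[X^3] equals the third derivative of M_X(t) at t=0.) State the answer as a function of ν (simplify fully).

M_X(t) = (1 - 2*t)^(-ν/2)
D^3[M](t) = (-ν^3 - 6*ν^2 - 8*ν)/(8*t^3*(1 - 2*t)^(ν/2) - 12*t^2*(1 - 2*t)^(ν/2) + 6*t*(1 - 2*t)^(ν/2) - (1 - 2*t)^(ν/2))

E[X^3] = D^3[M](0) = ν*(ν^2 + 6*ν + 8)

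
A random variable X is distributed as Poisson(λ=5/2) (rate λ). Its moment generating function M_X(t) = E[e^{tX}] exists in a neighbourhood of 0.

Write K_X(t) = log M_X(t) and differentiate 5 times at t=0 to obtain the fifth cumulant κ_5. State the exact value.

κ_5 = D^5[K](0) = 5/2

M_X(t) = e^(5*e^(t)/2 - 5/2)
K_X(t) = log M_X(t) = 5*e^(t)/2 - 5/2
D^5[K](t) = 5*e^(t)/2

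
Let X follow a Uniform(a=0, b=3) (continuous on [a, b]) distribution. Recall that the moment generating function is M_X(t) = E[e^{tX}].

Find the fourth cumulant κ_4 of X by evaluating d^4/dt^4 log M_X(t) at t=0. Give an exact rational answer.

M_X(t) = (e^(3*t) - 1)/(3*t)
K_X(t) = log M_X(t) = -log(t) + log(e^(3*t) - 1) - log(3)

κ_4 = D^4[K](0) = -27/40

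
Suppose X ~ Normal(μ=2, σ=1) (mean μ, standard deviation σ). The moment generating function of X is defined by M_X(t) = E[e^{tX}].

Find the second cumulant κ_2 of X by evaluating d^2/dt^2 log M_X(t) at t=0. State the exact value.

M_X(t) = e^(t^2/2 + 2*t)
K_X(t) = log M_X(t) = t^2/2 + 2*t
dK/dt = t + 2
d^2K/dt^2 = 1

κ_2 = d^2K/dt^2 |_{t=0} = 1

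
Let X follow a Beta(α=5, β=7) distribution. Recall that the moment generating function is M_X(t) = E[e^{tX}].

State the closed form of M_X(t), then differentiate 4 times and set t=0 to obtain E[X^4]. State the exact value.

E[X^4] = M^(4)(0) = 2/39

M_X(t) = ₁F₁(5; 12; t)
M^(4)(t) = 2*₁F₁(9; 16; t)/39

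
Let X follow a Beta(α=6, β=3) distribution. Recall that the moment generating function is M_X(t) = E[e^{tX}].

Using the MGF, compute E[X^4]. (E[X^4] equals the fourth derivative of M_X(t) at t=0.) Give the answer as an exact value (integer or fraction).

E[X^4] = M^(4)(0) = 14/55

M_X(t) = ₁F₁(6; 9; t)
M^(4)(t) = 14*₁F₁(10; 13; t)/55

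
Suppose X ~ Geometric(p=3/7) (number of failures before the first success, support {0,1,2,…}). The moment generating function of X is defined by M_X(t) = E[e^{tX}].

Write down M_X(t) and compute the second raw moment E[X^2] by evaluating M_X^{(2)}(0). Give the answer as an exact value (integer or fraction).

M_X(t) = 3/(7*(1 - 4*e^(t)/7))
M^(2)(t) = (-48*e^(2*t) - 84*e^(t))/(64*e^(3*t) - 336*e^(2*t) + 588*e^(t) - 343)

E[X^2] = M^(2)(0) = 44/9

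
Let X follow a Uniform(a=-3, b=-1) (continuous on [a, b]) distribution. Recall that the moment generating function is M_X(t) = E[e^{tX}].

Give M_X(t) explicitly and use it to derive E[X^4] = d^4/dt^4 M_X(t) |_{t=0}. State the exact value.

E[X^4] = d^4M/dt^4 |_{t=0} = 121/5

M_X(t) = (e^(-t) - e^(-3*t))/(2*t)
dM/dt = (-t*e^(2*t) + 3*t - e^(2*t) + 1)*e^(-3*t)/(2*t^2)
d^2M/dt^2 = (t^2*e^(2*t) - 9*t^2 + 2*t*e^(2*t) - 6*t + 2*e^(2*t) - 2)*e^(-3*t)/(2*t^3)
d^3M/dt^3 = (-t^3*e^(2*t) + 27*t^3 - 3*t^2*e^(2*t) + 27*t^2 - 6*t*e^(2*t) + 18*t - 6*e^(2*t) + 6)*e^(-3*t)/(2*t^4)
d^4M/dt^4 = (t^4*e^(2*t) - 81*t^4 + 4*t^3*e^(2*t) - 108*t^3 + 12*t^2*e^(2*t) - 108*t^2 + 24*t*e^(2*t) - 72*t + 24*e^(2*t) - 24)*e^(-3*t)/(2*t^5)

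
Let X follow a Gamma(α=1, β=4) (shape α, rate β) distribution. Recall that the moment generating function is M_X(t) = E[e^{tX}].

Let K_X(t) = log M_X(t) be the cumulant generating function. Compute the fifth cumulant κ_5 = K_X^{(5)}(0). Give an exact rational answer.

κ_5 = K^(5)(0) = 3/128

M_X(t) = 4/(4 - t)
K_X(t) = log M_X(t) = -log(4 - t) + 2*log(2)
K^(5)(t) = -24/(t^5 - 20*t^4 + 160*t^3 - 640*t^2 + 1280*t - 1024)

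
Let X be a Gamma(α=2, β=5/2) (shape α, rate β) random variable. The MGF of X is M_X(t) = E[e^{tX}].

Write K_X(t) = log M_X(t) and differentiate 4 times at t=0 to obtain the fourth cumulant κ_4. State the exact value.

M_X(t) = 25/(4*(5/2 - t)^2)
K_X(t) = log M_X(t) = -2*log(5/2 - t) - 2*log(2) + 2*log(5)
dK/dt = -4/(2*t - 5)
d^2K/dt^2 = 8/(4*t^2 - 20*t + 25)
d^3K/dt^3 = -32/(8*t^3 - 60*t^2 + 150*t - 125)
d^4K/dt^4 = 192/(16*t^4 - 160*t^3 + 600*t^2 - 1000*t + 625)

κ_4 = d^4K/dt^4 |_{t=0} = 192/625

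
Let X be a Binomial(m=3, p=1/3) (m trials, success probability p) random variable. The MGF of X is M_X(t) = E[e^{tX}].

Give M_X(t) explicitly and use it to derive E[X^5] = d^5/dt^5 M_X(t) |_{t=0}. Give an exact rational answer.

M_X(t) = (e^(t)/3 + 2/3)^3
M^(5)(t) = 9*e^(3*t) + 64*e^(2*t)/9 + 4*e^(t)/9

E[X^5] = M^(5)(0) = 149/9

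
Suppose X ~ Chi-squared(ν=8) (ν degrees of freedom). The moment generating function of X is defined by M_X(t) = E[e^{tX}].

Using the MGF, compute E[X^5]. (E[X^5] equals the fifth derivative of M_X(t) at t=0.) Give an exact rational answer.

E[X^5] = M′′′′′(0) = 215040

M_X(t) = (1 - 2*t)^(-4)
M′(t) = -8/(32*t^5 - 80*t^4 + 80*t^3 - 40*t^2 + 10*t - 1)
M′′(t) = 80/(64*t^6 - 192*t^5 + 240*t^4 - 160*t^3 + 60*t^2 - 12*t + 1)
M′′′(t) = -960/(128*t^7 - 448*t^6 + 672*t^5 - 560*t^4 + 280*t^3 - 84*t^2 + 14*t - 1)
M′′′′(t) = 13440/(256*t^8 - 1024*t^7 + 1792*t^6 - 1792*t^5 + 1120*t^4 - 448*t^3 + 112*t^2 - 16*t + 1)
M′′′′′(t) = -215040/(512*t^9 - 2304*t^8 + 4608*t^7 - 5376*t^6 + 4032*t^5 - 2016*t^4 + 672*t^3 - 144*t^2 + 18*t - 1)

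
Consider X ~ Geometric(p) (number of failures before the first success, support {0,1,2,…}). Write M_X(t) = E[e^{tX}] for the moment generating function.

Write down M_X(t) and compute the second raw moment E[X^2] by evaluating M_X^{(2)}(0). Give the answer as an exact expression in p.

E[X^2] = M^(2)(0) = 1 - 3/p + 2/p^2

M_X(t) = p/(-(1 - p)*e^(t) + 1)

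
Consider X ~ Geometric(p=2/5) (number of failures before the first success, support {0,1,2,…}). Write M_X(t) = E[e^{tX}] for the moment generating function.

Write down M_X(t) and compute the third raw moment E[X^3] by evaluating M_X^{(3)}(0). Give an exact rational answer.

M_X(t) = 2/(5*(1 - 3*e^(t)/5))
dM/dt = 6*e^(t)/(9*e^(2*t) - 30*e^(t) + 25)
d^2M/dt^2 = (-18*e^(2*t) - 30*e^(t))/(27*e^(3*t) - 135*e^(2*t) + 225*e^(t) - 125)
d^3M/dt^3 = (54*e^(3*t) + 360*e^(2*t) + 150*e^(t))/(81*e^(4*t) - 540*e^(3*t) + 1350*e^(2*t) - 1500*e^(t) + 625)

E[X^3] = d^3M/dt^3 |_{t=0} = 141/4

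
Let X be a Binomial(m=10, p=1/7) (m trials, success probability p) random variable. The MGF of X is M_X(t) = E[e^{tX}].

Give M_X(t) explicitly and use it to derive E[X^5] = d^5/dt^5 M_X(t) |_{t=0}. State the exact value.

M_X(t) = (e^(t)/7 + 6/7)^10

E[X^5] = D^5[M](0) = 250300/2401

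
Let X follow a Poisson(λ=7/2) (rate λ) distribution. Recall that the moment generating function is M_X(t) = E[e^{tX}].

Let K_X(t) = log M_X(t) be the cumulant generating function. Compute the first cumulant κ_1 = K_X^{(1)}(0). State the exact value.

κ_1 = dK/dt |_{t=0} = 7/2

M_X(t) = e^(7*e^(t)/2 - 7/2)
K_X(t) = log M_X(t) = 7*e^(t)/2 - 7/2
dK/dt = 7*e^(t)/2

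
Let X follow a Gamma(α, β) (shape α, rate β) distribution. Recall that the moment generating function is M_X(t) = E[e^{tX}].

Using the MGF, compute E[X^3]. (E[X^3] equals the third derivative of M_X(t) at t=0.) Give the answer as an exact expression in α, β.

E[X^3] = M^(3)(0) = α*(α^2 + 3*α + 2)/β^3

M_X(t) = (β/(β - t))^α
M^(3)(t) = (-α^3*β^α*(1/(β - t))^α - 3*α^2*β^α*(1/(β - t))^α - 2*α*β^α*(1/(β - t))^α)/(-β^3 + 3*β^2*t - 3*β*t^2 + t^3)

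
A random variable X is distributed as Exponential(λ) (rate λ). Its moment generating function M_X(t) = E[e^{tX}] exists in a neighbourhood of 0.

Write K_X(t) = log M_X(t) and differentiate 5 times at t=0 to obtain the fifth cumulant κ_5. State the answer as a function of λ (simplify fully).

κ_5 = d^5K/dt^5 |_{t=0} = 24/λ^5

M_X(t) = λ/(λ - t)
K_X(t) = log M_X(t) = log(λ) - log(λ - t)
dK/dt = -1/(-λ + t)
d^2K/dt^2 = 1/(λ^2 - 2*λ*t + t^2)
d^3K/dt^3 = -2/(-λ^3 + 3*λ^2*t - 3*λ*t^2 + t^3)
d^4K/dt^4 = 6/(λ^4 - 4*λ^3*t + 6*λ^2*t^2 - 4*λ*t^3 + t^4)
d^5K/dt^5 = -24/(-λ^5 + 5*λ^4*t - 10*λ^3*t^2 + 10*λ^2*t^3 - 5*λ*t^4 + t^5)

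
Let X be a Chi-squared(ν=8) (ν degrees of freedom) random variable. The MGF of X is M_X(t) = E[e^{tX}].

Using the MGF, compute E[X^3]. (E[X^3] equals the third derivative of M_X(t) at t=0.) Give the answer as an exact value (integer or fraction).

E[X^3] = M^(3)(0) = 960

M_X(t) = (1 - 2*t)^(-4)
M^(3)(t) = -960/(128*t^7 - 448*t^6 + 672*t^5 - 560*t^4 + 280*t^3 - 84*t^2 + 14*t - 1)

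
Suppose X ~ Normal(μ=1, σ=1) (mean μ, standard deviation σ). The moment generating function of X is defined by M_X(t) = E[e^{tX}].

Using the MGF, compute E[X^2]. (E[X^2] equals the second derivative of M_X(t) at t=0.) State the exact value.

M_X(t) = e^(t^2/2 + t)
M′(t) = t*e^(t)*e^(t^2/2) + e^(t)*e^(t^2/2)
M′′(t) = t^2*e^(t)*e^(t^2/2) + 2*t*e^(t)*e^(t^2/2) + 2*e^(t)*e^(t^2/2)

E[X^2] = M′′(0) = 2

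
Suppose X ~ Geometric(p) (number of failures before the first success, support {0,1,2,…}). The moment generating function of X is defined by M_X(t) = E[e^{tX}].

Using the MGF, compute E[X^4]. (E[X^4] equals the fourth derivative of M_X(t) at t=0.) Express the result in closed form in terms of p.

E[X^4] = D^4[M](0) = 1 - 15/p + 50/p^2 - 60/p^3 + 24/p^4

M_X(t) = p/(-(1 - p)*e^(t) + 1)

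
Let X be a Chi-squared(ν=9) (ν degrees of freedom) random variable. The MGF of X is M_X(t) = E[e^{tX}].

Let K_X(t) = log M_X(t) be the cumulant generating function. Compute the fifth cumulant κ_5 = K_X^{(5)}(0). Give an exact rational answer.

M_X(t) = (1 - 2*t)^(-9/2)
K_X(t) = log M_X(t) = -9*log(1 - 2*t)/2
K^(5)(t) = -3456/(32*t^5 - 80*t^4 + 80*t^3 - 40*t^2 + 10*t - 1)

κ_5 = K^(5)(0) = 3456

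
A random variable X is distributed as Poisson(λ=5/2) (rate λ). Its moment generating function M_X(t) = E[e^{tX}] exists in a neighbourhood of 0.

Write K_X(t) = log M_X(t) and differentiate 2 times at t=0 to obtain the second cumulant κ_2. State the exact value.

κ_2 = K^(2)(0) = 5/2

M_X(t) = e^(5*e^(t)/2 - 5/2)
K_X(t) = log M_X(t) = 5*e^(t)/2 - 5/2
K^(2)(t) = 5*e^(t)/2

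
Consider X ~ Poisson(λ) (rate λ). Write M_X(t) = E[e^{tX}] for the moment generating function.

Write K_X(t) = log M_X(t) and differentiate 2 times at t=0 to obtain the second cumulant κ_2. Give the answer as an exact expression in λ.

κ_2 = K^(2)(0) = λ

M_X(t) = e^(λ*(e^(t) - 1))
K_X(t) = log M_X(t) = λ*(e^(t) - 1)
K^(2)(t) = λ*e^(t)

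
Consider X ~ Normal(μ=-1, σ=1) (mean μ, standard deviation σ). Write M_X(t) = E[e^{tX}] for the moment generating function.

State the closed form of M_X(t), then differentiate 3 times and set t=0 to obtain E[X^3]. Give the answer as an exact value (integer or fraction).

E[X^3] = M′′′(0) = -4

M_X(t) = e^(t^2/2 - t)
M′(t) = t*e^(-t)*e^(t^2/2) - e^(-t)*e^(t^2/2)
M′′(t) = (t^2*e^(t^2/2) - 2*t*e^(t^2/2) + 2*e^(t^2/2))*e^(-t)
M′′′(t) = (t^3*e^(t^2/2) - 3*t^2*e^(t^2/2) + 6*t*e^(t^2/2) - 4*e^(t^2/2))*e^(-t)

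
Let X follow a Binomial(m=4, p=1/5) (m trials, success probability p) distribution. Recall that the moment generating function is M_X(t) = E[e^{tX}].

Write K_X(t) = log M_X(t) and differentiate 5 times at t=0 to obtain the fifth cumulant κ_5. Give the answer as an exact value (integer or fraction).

κ_5 = d^5K/dt^5 |_{t=0} = -1104/3125

M_X(t) = (e^(t)/5 + 4/5)^4
K_X(t) = log M_X(t) = 4*log(e^(t)/5 + 4/5)
dK/dt = 4*e^(t)/(e^(t) + 4)
d^2K/dt^2 = 16*e^(t)/(e^(2*t) + 8*e^(t) + 16)
d^3K/dt^3 = (-16*e^(2*t) + 64*e^(t))/(e^(3*t) + 12*e^(2*t) + 48*e^(t) + 64)
d^4K/dt^4 = (16*e^(3*t) - 256*e^(2*t) + 256*e^(t))/(e^(4*t) + 16*e^(3*t) + 96*e^(2*t) + 256*e^(t) + 256)
d^5K/dt^5 = (-16*e^(4*t) + 704*e^(3*t) - 2816*e^(2*t) + 1024*e^(t))/(e^(5*t) + 20*e^(4*t) + 160*e^(3*t) + 640*e^(2*t) + 1280*e^(t) + 1024)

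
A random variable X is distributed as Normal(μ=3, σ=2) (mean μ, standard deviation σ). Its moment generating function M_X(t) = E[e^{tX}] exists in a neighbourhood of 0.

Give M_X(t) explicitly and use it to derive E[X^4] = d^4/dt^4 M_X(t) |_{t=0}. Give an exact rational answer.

M_X(t) = e^(2*t^2 + 3*t)
M^(4)(t) = 256*t^4*e^(3*t)*e^(2*t^2) + 768*t^3*e^(3*t)*e^(2*t^2) + 1248*t^2*e^(3*t)*e^(2*t^2) + 1008*t*e^(3*t)*e^(2*t^2) + 345*e^(3*t)*e^(2*t^2)

E[X^4] = M^(4)(0) = 345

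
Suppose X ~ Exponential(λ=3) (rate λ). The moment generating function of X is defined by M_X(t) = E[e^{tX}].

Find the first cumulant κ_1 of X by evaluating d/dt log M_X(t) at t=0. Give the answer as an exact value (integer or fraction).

κ_1 = D[K](0) = 1/3

M_X(t) = 3/(3 - t)
K_X(t) = log M_X(t) = -log(3 - t) + log(3)
D[K](t) = -1/(t - 3)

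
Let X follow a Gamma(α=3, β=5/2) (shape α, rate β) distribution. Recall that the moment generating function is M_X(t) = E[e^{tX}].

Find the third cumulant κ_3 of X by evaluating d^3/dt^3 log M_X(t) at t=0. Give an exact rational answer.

κ_3 = D^3[K](0) = 48/125

M_X(t) = 125/(8*(5/2 - t)^3)
K_X(t) = log M_X(t) = -3*log(5/2 - t) - 3*log(2) + 3*log(5)
D^3[K](t) = -48/(8*t^3 - 60*t^2 + 150*t - 125)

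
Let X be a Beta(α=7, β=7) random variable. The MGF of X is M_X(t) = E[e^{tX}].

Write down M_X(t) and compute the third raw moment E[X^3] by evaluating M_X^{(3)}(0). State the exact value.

M_X(t) = ₁F₁(7; 14; t)
dM/dt = ₁F₁(8; 15; t)/2
d^2M/dt^2 = 4*₁F₁(9; 16; t)/15
d^3M/dt^3 = 3*₁F₁(10; 17; t)/20

E[X^3] = d^3M/dt^3 |_{t=0} = 3/20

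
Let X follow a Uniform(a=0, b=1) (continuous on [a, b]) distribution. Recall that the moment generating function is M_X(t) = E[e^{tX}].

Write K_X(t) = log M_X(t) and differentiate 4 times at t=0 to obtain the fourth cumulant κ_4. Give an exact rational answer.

M_X(t) = (e^(t) - 1)/t
K_X(t) = log M_X(t) = -log(t) + log(e^(t) - 1)
dK/dt = (t*e^(t) - e^(t) + 1)/(t*e^(t) - t)
d^2K/dt^2 = (-t^2*e^(t) + e^(2*t) - 2*e^(t) + 1)/(t^2*e^(2*t) - 2*t^2*e^(t) + t^2)
d^3K/dt^3 = (t^3*e^(2*t) + t^3*e^(t) - 2*e^(3*t) + 6*e^(2*t) - 6*e^(t) + 2)/(t^3*e^(3*t) - 3*t^3*e^(2*t) + 3*t^3*e^(t) - t^3)

κ_4 = d^4K/dt^4 |_{t=0} = -1/120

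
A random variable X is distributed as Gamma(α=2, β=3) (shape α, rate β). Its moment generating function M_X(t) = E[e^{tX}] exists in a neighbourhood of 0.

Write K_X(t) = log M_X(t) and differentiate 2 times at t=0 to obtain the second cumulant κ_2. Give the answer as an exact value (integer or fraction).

κ_2 = K^(2)(0) = 2/9

M_X(t) = 9/(3 - t)^2
K_X(t) = log M_X(t) = -2*log(3 - t) + 2*log(3)
K^(2)(t) = 2/(t^2 - 6*t + 9)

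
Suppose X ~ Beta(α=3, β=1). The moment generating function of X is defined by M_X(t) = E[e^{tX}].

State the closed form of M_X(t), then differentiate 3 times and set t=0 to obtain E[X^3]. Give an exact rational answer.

E[X^3] = M′′′(0) = 1/2

M_X(t) = ₁F₁(3; 4; t)
M′(t) = 3*₁F₁(4; 5; t)/4
M′′(t) = 3*₁F₁(5; 6; t)/5
M′′′(t) = ₁F₁(6; 7; t)/2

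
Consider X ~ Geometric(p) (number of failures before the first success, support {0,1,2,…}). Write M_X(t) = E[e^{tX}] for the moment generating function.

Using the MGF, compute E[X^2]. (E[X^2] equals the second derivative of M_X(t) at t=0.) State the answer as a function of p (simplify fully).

M_X(t) = p/(-(1 - p)*e^(t) + 1)

E[X^2] = M^(2)(0) = 1 - 3/p + 2/p^2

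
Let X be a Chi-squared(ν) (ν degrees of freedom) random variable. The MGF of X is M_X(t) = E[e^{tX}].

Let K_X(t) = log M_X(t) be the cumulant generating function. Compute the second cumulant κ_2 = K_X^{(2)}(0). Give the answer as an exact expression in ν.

κ_2 = d^2K/dt^2 |_{t=0} = 2*ν

M_X(t) = (1 - 2*t)^(-ν/2)
K_X(t) = log M_X(t) = -ν*log(1 - 2*t)/2
dK/dt = -ν/(2*t - 1)
d^2K/dt^2 = 2*ν/(4*t^2 - 4*t + 1)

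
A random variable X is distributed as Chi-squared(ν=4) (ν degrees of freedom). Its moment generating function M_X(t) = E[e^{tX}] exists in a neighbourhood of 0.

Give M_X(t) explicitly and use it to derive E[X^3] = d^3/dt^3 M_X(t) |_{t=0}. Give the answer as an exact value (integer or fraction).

M_X(t) = (1 - 2*t)^(-2)
D^3[M](t) = -192/(32*t^5 - 80*t^4 + 80*t^3 - 40*t^2 + 10*t - 1)

E[X^3] = D^3[M](0) = 192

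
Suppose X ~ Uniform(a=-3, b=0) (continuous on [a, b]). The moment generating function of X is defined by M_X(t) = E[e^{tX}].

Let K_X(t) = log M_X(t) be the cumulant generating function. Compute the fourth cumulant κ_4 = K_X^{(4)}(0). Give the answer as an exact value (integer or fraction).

M_X(t) = (1 - e^(-3*t))/(3*t)
K_X(t) = log M_X(t) = -log(t) + log(1 - e^(-3*t)) - log(3)
K′(t) = (3*t - e^(3*t) + 1)/(t*e^(3*t) - t)
K′′(t) = (-9*t^2*e^(3*t) + e^(6*t) - 2*e^(3*t) + 1)/(t^2*e^(6*t) - 2*t^2*e^(3*t) + t^2)
K′′′(t) = (27*t^3*e^(6*t) + 27*t^3*e^(3*t) - 2*e^(9*t) + 6*e^(6*t) - 6*e^(3*t) + 2)/(t^3*e^(9*t) - 3*t^3*e^(6*t) + 3*t^3*e^(3*t) - t^3)

κ_4 = K′′′′(0) = -27/40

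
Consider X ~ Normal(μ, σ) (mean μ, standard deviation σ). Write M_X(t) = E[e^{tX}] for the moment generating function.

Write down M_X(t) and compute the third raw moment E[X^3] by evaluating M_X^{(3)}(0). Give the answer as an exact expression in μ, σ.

M_X(t) = e^(μ*t + σ^2*t^2/2)

E[X^3] = M^(3)(0) = μ*(μ^2 + 3*σ^2)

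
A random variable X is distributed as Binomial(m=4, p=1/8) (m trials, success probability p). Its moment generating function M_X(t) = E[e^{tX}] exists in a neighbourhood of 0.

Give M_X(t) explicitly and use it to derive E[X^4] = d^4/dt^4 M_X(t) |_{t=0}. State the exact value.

E[X^4] = d^4M/dt^4 |_{t=0} = 1075/512

M_X(t) = (e^(t)/8 + 7/8)^4
dM/dt = e^(4*t)/1024 + 21*e^(3*t)/1024 + 147*e^(2*t)/1024 + 343*e^(t)/1024
d^2M/dt^2 = e^(4*t)/256 + 63*e^(3*t)/1024 + 147*e^(2*t)/512 + 343*e^(t)/1024
d^3M/dt^3 = e^(4*t)/64 + 189*e^(3*t)/1024 + 147*e^(2*t)/256 + 343*e^(t)/1024
d^4M/dt^4 = e^(4*t)/16 + 567*e^(3*t)/1024 + 147*e^(2*t)/128 + 343*e^(t)/1024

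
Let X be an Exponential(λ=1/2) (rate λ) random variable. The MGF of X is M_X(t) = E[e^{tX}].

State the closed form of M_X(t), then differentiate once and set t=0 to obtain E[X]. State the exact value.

M_X(t) = 1/(2*(1/2 - t))
M′(t) = 2/(4*t^2 - 4*t + 1)

E[X] = M′(0) = 2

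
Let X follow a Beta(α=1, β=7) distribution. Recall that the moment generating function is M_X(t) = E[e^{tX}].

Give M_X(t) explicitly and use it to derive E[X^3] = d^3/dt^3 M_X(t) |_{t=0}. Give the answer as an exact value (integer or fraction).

M_X(t) = ₁F₁(1; 8; t)
M′(t) = ₁F₁(2; 9; t)/8
M′′(t) = ₁F₁(3; 10; t)/36
M′′′(t) = ₁F₁(4; 11; t)/120

E[X^3] = M′′′(0) = 1/120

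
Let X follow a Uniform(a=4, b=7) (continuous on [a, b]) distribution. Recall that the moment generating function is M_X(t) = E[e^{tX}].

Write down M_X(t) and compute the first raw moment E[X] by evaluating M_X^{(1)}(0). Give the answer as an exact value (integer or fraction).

M_X(t) = (e^(7*t) - e^(4*t))/(3*t)
D[M](t) = (7*t*e^(7*t) - 4*t*e^(4*t) - e^(7*t) + e^(4*t))/(3*t^2)

E[X] = D[M](0) = 11/2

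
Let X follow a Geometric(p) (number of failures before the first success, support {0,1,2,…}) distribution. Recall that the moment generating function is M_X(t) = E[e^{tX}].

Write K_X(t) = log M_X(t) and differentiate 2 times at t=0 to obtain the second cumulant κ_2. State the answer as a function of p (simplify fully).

κ_2 = D^2[K](0) = (1 - p)/p^2

M_X(t) = p/(-(1 - p)*e^(t) + 1)
K_X(t) = log M_X(t) = log(p) - log(-(1 - p)*e^(t) + 1)
D^2[K](t) = (-p*e^(t) + e^(t))/(p^2*e^(2*t) - 2*p*e^(2*t) + 2*p*e^(t) + e^(2*t) - 2*e^(t) + 1)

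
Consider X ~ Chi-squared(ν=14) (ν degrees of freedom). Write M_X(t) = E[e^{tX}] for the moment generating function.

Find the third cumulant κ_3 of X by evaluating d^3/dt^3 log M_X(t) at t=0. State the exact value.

κ_3 = K′′′(0) = 112

M_X(t) = (1 - 2*t)^(-7)
K_X(t) = log M_X(t) = -7*log(1 - 2*t)
K′(t) = -14/(2*t - 1)
K′′(t) = 28/(4*t^2 - 4*t + 1)
K′′′(t) = -112/(8*t^3 - 12*t^2 + 6*t - 1)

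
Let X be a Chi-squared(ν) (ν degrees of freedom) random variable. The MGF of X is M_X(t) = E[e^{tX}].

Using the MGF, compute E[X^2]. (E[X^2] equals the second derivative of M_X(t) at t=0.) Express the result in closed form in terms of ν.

E[X^2] = D^2[M](0) = ν*(ν + 2)

M_X(t) = (1 - 2*t)^(-ν/2)
D^2[M](t) = (ν^2 + 2*ν)/(4*t^2*(1 - 2*t)^(ν/2) - 4*t*(1 - 2*t)^(ν/2) + (1 - 2*t)^(ν/2))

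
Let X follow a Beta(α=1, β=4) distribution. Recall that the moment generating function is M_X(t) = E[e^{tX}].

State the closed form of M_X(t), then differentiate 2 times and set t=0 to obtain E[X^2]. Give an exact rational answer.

E[X^2] = M^(2)(0) = 1/15

M_X(t) = ₁F₁(1; 5; t)
M^(2)(t) = ₁F₁(3; 7; t)/15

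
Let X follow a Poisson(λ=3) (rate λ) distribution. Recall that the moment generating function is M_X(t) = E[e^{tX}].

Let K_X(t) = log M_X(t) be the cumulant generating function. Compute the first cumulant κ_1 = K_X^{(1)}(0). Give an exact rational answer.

κ_1 = K^(1)(0) = 3

M_X(t) = e^(3*e^(t) - 3)
K_X(t) = log M_X(t) = 3*e^(t) - 3
K^(1)(t) = 3*e^(t)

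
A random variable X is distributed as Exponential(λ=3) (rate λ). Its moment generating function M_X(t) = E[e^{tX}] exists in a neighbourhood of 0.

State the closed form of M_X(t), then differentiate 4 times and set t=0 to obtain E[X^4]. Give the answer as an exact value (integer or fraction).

E[X^4] = d^4M/dt^4 |_{t=0} = 8/27

M_X(t) = 3/(3 - t)
dM/dt = 3/(t^2 - 6*t + 9)
d^2M/dt^2 = -6/(t^3 - 9*t^2 + 27*t - 27)
d^3M/dt^3 = 18/(t^4 - 12*t^3 + 54*t^2 - 108*t + 81)
d^4M/dt^4 = -72/(t^5 - 15*t^4 + 90*t^3 - 270*t^2 + 405*t - 243)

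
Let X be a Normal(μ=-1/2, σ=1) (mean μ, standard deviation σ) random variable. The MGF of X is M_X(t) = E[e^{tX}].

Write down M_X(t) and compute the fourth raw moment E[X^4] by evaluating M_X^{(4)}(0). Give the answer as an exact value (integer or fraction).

E[X^4] = d^4M/dt^4 |_{t=0} = 73/16

M_X(t) = e^(t^2/2 - t/2)
dM/dt = t*e^(-t/2)*e^(t^2/2) - e^(-t/2)*e^(t^2/2)/2
d^2M/dt^2 = (4*t^2*e^(t^2/2) - 4*t*e^(t^2/2) + 5*e^(t^2/2))*e^(-t/2)/4
d^3M/dt^3 = (8*t^3*e^(t^2/2) - 12*t^2*e^(t^2/2) + 30*t*e^(t^2/2) - 13*e^(t^2/2))*e^(-t/2)/8
d^4M/dt^4 = (16*t^4*e^(t^2/2) - 32*t^3*e^(t^2/2) + 120*t^2*e^(t^2/2) - 104*t*e^(t^2/2) + 73*e^(t^2/2))*e^(-t/2)/16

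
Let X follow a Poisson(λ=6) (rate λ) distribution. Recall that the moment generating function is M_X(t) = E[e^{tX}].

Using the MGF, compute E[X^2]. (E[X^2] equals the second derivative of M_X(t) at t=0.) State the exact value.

M_X(t) = e^(6*e^(t) - 6)
D^2[M](t) = (36*e^(2*t)*e^(6*e^(t)) + 6*e^(t)*e^(6*e^(t)))*e^(-6)

E[X^2] = D^2[M](0) = 42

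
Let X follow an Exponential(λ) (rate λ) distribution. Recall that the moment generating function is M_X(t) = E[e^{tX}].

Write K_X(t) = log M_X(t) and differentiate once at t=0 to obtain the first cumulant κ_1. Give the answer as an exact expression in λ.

M_X(t) = λ/(λ - t)
K_X(t) = log M_X(t) = log(λ) - log(λ - t)
dK/dt = -1/(-λ + t)

κ_1 = dK/dt |_{t=0} = 1/λ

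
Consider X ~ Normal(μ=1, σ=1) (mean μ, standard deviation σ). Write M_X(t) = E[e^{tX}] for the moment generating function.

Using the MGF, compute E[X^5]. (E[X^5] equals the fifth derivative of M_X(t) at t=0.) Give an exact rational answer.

E[X^5] = M^(5)(0) = 26

M_X(t) = e^(t^2/2 + t)
M^(5)(t) = t^5*e^(t)*e^(t^2/2) + 5*t^4*e^(t)*e^(t^2/2) + 20*t^3*e^(t)*e^(t^2/2) + 40*t^2*e^(t)*e^(t^2/2) + 50*t*e^(t)*e^(t^2/2) + 26*e^(t)*e^(t^2/2)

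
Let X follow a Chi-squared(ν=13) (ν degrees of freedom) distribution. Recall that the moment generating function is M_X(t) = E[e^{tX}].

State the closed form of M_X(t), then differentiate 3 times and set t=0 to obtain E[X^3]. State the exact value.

E[X^3] = M′′′(0) = 3315

M_X(t) = (1 - 2*t)^(-13/2)
M′(t) = -13/(128*t^7*√(1 - 2*t) - 448*t^6*√(1 - 2*t) + 672*t^5*√(1 - 2*t) - 560*t^4*√(1 - 2*t) + 280*t^3*√(1 - 2*t) - 84*t^2*√(1 - 2*t) + 14*t*√(1 - 2*t) - √(1 - 2*t))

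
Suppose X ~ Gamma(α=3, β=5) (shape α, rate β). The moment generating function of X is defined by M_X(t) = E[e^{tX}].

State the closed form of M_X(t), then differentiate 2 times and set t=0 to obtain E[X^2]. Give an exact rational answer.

M_X(t) = 125/(5 - t)^3
dM/dt = 375/(t^4 - 20*t^3 + 150*t^2 - 500*t + 625)
d^2M/dt^2 = -1500/(t^5 - 25*t^4 + 250*t^3 - 1250*t^2 + 3125*t - 3125)

E[X^2] = d^2M/dt^2 |_{t=0} = 12/25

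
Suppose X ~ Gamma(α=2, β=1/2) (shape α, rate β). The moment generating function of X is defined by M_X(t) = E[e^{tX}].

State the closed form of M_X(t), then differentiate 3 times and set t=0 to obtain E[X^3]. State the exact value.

E[X^3] = d^3M/dt^3 |_{t=0} = 192

M_X(t) = 1/(4*(1/2 - t)^2)
dM/dt = -4/(8*t^3 - 12*t^2 + 6*t - 1)
d^2M/dt^2 = 24/(16*t^4 - 32*t^3 + 24*t^2 - 8*t + 1)
d^3M/dt^3 = -192/(32*t^5 - 80*t^4 + 80*t^3 - 40*t^2 + 10*t - 1)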